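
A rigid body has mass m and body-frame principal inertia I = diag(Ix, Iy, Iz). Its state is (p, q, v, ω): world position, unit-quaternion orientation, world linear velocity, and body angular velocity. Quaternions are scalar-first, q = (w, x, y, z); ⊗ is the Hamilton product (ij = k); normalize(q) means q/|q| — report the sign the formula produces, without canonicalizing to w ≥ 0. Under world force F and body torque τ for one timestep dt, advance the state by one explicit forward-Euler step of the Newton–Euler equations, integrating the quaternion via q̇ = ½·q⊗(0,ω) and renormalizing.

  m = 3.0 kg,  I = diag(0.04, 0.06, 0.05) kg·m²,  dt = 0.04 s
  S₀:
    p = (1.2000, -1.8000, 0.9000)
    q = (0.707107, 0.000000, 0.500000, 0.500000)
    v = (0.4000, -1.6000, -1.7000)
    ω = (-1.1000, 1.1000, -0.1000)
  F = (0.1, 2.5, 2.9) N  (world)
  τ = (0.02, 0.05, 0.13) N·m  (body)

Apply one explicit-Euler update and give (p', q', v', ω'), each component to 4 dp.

p' = (1.2160, -1.8640, 0.8320)
q' = (0.6968, -0.0275, 0.5043, 0.5093)
v' = (0.4013, -1.5667, -1.6613)
ω' = (-1.0811, 1.1341, 0.0234)

a = F/m = (0.0333, 0.8333, 0.9667)
p + v·dt = (1.2160, -1.8640, 0.8320)
new velocity v' = (0.4013, -1.5667, -1.6613)
precession coupling ω×(Iω) = (0.0011, -0.0011, -0.0242)
angular accel α = (0.4725, 0.8517, 3.0840)
ω + α·dt = (-1.0811, 1.1341, 0.0234)
Hamilton product q⊗(0,ω) = (-0.5000000, -1.3778177, 0.2278177, 0.4792893)
q' = normalize(q + ½dt·q⊗(0,ω)) = (0.6968, -0.0275, 0.5043, 0.5093)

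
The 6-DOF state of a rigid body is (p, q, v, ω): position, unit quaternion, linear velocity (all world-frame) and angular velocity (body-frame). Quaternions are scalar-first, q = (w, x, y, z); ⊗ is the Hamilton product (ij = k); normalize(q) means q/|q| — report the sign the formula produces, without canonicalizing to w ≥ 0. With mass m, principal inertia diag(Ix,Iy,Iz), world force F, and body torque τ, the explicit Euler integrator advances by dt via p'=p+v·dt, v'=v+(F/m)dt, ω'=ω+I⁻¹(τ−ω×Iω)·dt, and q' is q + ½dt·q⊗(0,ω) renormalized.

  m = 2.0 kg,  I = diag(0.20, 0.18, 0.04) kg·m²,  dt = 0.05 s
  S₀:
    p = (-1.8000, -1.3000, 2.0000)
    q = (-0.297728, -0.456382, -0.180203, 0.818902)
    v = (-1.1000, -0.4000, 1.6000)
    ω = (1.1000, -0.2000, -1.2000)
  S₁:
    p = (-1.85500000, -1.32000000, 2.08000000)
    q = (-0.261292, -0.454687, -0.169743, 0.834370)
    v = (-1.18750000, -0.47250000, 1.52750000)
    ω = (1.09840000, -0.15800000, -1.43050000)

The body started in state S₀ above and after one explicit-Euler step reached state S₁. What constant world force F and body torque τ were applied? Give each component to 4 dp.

v₁ − v₀ = (-0.08750000, -0.07250000, -0.07250000)
F = m·Δv/dt = (-3.5000, -2.9000, -2.9000)
ω₁ − ω₀ = (-0.00160000, 0.04200000, -0.23050000)
gyro term ω₀×Iω₀ = (-0.0336, -0.2112, 0.0044)
I·α + gyro = (-0.0400, -0.0600, -0.1800)

F = (-3.5000, -2.9000, -2.9000)
τ = (-0.0400, -0.0600, -0.1800)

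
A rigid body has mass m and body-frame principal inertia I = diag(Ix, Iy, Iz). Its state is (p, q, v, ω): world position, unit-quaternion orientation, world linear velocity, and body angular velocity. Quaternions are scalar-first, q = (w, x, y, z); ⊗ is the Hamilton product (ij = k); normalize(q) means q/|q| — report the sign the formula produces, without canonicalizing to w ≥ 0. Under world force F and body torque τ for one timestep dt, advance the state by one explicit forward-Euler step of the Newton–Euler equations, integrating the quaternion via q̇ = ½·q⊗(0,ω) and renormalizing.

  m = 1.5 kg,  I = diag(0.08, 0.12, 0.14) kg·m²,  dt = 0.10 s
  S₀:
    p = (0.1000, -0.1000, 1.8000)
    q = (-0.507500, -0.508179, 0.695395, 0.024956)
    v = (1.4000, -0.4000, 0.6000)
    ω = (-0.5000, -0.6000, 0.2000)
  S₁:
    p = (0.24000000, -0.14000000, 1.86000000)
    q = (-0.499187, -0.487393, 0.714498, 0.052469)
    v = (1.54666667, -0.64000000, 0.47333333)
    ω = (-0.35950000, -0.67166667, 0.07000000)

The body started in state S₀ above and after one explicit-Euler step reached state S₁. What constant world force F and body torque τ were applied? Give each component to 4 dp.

F = (2.2000, -3.6000, -1.9000)
τ = (0.1100, -0.0800, -0.1700)

Δω = ω₁−ω₀ = (0.14050000, -0.07166667, -0.13000000)
precession coupling = (-0.0024, 0.0060, 0.0120)
applied torque τ = (0.1100, -0.0800, -0.1700)
velocity change Δv = (0.14666667, -0.24000000, -0.12666667)
F = m·Δv/dt = (2.2000, -3.6000, -1.9000)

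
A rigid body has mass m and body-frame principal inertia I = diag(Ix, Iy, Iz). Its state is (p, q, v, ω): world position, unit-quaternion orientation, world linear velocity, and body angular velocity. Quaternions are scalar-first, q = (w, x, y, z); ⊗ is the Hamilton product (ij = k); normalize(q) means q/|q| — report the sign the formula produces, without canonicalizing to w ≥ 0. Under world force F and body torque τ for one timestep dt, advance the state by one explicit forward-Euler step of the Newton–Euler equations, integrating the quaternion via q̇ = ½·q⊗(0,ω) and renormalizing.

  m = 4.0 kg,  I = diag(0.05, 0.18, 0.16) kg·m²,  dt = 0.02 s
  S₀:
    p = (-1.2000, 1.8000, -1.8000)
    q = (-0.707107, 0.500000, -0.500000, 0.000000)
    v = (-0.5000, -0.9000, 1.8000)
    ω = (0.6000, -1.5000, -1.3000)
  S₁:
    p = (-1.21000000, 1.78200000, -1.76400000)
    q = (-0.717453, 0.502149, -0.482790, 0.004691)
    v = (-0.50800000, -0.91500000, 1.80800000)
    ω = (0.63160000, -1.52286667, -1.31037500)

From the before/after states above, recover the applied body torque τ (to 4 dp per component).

τ = (0.0400, -0.1200, -0.2000)

rate change Δω = (0.03160000, -0.02286667, -0.01037500)
ω₀×(Iω₀) = (-0.0390, 0.0858, -0.1170)
I·α + gyro = (0.0400, -0.1200, -0.2000)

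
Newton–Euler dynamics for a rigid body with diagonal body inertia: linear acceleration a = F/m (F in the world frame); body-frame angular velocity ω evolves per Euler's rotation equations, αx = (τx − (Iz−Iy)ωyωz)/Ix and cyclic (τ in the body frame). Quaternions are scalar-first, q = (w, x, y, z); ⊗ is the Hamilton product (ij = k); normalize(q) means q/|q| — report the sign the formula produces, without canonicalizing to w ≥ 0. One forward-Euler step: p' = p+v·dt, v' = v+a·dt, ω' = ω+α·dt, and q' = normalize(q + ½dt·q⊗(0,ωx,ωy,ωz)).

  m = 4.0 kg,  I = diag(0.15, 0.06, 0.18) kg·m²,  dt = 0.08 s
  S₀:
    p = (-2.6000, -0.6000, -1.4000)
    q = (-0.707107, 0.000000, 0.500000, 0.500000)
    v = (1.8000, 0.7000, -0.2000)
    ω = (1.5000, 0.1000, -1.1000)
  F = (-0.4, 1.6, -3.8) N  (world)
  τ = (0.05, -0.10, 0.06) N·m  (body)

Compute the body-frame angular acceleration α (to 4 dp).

α = (0.4213, -2.4917, 0.4083)

ω×(Iω) gyroscopic = (-0.0132, 0.0495, -0.0135)
(τ − ω×Iω)/I = (0.4213, -2.4917, 0.4083)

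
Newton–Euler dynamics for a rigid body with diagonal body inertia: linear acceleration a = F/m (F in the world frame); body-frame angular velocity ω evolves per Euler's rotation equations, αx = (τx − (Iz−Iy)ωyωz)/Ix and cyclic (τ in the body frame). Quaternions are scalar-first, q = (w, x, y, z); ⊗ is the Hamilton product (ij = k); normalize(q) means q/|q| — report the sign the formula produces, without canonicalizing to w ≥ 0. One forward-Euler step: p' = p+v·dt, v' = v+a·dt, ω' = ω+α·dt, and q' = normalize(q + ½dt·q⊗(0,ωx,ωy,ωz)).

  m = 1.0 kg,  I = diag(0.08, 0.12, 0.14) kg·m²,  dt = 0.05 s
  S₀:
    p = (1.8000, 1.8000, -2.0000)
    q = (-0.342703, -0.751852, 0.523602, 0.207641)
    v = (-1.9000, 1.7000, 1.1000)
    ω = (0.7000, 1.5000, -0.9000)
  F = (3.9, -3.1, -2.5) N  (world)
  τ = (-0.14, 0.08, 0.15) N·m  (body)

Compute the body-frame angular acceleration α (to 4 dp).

precession coupling ω×(Iω) = (-0.0270, 0.0378, 0.0420)
α = I⁻¹(τ − ω×Iω) = (-1.4125, 0.3517, 0.7714)

α = (-1.4125, 0.3517, 0.7714)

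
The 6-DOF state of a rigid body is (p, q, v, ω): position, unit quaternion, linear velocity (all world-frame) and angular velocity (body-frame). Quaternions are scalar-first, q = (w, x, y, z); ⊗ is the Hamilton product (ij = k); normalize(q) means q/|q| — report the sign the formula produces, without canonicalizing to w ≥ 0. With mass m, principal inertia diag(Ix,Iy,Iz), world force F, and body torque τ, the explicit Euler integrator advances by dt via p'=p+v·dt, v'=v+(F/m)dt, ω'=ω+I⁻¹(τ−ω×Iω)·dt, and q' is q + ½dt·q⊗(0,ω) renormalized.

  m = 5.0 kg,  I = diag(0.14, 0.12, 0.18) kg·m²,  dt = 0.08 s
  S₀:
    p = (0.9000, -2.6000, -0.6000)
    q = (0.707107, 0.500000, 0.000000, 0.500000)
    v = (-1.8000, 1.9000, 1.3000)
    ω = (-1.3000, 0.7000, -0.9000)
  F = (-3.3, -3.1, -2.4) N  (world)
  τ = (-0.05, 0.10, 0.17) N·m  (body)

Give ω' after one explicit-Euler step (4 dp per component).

precession coupling ω×(Iω) = (-0.0378, -0.0468, 0.0182)
(τ − ω×Iω)/I = (-0.0871, 1.2233, 0.8433)
ω' = ω + α·dt = (-1.3070, 0.7979, -0.8325)

ω' = (-1.3070, 0.7979, -0.8325)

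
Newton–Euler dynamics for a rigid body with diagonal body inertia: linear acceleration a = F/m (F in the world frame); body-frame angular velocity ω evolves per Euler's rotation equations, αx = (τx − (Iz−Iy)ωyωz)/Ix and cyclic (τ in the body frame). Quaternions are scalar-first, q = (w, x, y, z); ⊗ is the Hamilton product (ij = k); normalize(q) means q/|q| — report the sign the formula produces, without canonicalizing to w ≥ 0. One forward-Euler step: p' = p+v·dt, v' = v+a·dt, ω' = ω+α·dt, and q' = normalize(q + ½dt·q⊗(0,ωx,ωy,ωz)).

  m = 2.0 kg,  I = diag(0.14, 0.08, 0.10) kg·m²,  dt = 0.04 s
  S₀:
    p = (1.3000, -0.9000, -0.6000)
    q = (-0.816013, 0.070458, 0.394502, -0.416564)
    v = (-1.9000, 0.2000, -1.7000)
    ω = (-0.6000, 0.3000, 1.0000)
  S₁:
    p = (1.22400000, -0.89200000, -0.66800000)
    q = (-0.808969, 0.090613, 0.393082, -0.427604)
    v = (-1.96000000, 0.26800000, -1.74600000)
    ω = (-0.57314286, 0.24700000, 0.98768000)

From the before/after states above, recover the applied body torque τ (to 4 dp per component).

ω₁ − ω₀ = (0.02685714, -0.05300000, -0.01232000)
applied torque τ = (0.1000, -0.1300, -0.0200)

τ = (0.1000, -0.1300, -0.0200)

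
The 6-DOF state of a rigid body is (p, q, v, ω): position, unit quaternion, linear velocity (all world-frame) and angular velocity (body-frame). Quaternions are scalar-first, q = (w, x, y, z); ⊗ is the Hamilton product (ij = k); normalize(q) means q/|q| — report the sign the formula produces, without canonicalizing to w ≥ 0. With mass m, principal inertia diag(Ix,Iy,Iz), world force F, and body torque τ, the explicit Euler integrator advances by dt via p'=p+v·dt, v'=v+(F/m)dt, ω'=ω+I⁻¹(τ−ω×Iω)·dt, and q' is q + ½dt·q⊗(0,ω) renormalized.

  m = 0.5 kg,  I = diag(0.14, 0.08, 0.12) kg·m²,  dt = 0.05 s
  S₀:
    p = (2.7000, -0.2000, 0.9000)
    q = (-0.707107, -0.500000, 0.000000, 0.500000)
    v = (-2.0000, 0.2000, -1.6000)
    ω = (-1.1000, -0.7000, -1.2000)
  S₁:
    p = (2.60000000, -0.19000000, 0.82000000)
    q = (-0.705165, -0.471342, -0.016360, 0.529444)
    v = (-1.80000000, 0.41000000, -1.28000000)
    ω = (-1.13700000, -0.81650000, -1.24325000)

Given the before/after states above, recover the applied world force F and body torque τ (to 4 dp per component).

ω₁ − ω₀ = (-0.03700000, -0.11650000, -0.04325000)
gyro term ω₀×Iω₀ = (0.0336, 0.0264, -0.0462)
applied torque τ = (-0.0700, -0.1600, -0.1500)
Δv = v₁−v₀ = (0.20000000, 0.21000000, 0.32000000)
m·(v₁−v₀)/dt = (2.0000, 2.1000, 3.2000)

F = (2.0000, 2.1000, 3.2000)
τ = (-0.0700, -0.1600, -0.1500)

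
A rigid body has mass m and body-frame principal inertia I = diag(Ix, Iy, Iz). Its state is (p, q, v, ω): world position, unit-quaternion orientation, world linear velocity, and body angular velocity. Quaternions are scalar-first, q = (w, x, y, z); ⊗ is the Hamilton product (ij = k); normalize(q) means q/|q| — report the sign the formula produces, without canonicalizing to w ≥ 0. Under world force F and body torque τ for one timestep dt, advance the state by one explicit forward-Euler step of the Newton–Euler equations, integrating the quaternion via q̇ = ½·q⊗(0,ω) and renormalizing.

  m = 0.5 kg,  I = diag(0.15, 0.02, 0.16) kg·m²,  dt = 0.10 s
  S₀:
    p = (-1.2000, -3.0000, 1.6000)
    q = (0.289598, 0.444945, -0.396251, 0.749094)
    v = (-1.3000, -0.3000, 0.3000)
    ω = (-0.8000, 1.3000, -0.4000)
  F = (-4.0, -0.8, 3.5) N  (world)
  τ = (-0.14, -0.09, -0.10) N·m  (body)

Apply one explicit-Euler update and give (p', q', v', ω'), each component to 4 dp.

precession coupling ω×(Iω) = (-0.0728, -0.0032, 0.1352)
(τ − ω×Iω)/I = (-0.4480, -4.3400, -1.4700)
new body rate ω' = (-0.8448, 0.8660, -0.5470)
2q̇ = q⊗(0,ω) = (1.1707199, -1.0470002, -0.0448198, 0.1455885)
updated quaternion q' = (0.3471, 0.3914, -0.3973, 0.7540)
linear accel F/m = (-8.0000, -1.6000, 7.0000)
p' = p + v·dt = (-1.3300, -3.0300, 1.6300)
new velocity v' = (-2.1000, -0.4600, 1.0000)

p' = (-1.3300, -3.0300, 1.6300)
q' = (0.3471, 0.3914, -0.3973, 0.7540)
v' = (-2.1000, -0.4600, 1.0000)
ω' = (-0.8448, 0.8660, -0.5470)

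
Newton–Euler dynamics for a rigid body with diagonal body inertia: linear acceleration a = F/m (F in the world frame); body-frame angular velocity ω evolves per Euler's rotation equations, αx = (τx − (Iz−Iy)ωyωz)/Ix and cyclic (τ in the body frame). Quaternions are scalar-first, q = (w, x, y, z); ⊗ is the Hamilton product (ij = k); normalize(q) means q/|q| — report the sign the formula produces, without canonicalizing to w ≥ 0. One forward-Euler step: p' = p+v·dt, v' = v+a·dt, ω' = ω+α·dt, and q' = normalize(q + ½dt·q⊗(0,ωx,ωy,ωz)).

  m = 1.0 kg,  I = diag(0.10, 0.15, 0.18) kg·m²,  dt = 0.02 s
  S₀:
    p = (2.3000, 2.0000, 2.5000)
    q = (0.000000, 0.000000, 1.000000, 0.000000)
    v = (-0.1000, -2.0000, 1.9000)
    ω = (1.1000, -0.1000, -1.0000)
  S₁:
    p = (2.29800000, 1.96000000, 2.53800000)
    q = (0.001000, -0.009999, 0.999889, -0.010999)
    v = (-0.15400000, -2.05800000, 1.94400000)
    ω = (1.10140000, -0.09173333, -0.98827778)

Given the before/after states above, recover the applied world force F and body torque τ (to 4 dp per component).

velocity change Δv = (-0.05400000, -0.05800000, 0.04400000)
F = m·Δv/dt = (-2.7000, -2.9000, 2.2000)
rate change Δω = (0.00140000, 0.00826667, 0.01172222)
ω₀×(Iω₀) = (0.0030, 0.0880, -0.0055)
applied torque τ = (0.0100, 0.1500, 0.1000)

F = (-2.7000, -2.9000, 2.2000)
τ = (0.0100, 0.1500, 0.1000)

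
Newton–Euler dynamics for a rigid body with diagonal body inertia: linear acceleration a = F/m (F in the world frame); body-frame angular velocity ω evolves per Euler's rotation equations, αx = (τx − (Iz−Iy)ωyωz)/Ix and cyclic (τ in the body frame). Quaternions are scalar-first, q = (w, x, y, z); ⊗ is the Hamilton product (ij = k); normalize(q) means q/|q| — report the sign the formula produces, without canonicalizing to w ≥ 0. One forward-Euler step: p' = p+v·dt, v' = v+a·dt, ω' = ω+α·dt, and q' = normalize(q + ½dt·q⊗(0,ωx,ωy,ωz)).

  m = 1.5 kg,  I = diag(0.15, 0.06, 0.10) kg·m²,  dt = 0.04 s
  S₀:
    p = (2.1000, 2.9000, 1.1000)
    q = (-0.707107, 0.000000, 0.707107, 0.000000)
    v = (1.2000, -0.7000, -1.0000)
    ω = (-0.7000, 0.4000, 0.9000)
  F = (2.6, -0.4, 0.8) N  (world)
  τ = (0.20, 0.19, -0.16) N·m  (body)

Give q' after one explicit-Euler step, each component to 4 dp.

q' = (-0.7126, 0.0226, 0.7012, -0.0028)

Hamilton product q⊗(0,ω) = (-0.2828428, 1.1313712, -0.2828428, -0.1414214)
updated quaternion q' = (-0.7126, 0.0226, 0.7012, -0.0028)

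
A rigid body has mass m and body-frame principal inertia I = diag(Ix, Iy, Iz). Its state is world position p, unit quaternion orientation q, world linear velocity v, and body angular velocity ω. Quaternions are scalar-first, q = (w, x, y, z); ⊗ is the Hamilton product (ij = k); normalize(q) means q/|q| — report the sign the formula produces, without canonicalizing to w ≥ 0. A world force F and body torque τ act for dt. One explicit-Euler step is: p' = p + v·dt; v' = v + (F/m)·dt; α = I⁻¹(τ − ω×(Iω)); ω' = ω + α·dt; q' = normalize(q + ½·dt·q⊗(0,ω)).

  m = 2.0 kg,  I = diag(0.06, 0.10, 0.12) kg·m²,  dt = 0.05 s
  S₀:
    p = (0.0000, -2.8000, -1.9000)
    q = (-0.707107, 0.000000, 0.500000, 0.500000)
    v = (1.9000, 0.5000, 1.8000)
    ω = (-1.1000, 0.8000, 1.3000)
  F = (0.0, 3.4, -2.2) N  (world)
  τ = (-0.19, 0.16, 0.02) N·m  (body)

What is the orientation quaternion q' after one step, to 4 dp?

2q̇ = q⊗(0,ω) = (-1.0500000, 1.0278177, -1.1156856, -0.3692391)
q + ½dt·q⊗(0,ω), renormalized = (-0.7325, 0.0257, 0.4716, 0.4902)

q' = (-0.7325, 0.0257, 0.4716, 0.4902)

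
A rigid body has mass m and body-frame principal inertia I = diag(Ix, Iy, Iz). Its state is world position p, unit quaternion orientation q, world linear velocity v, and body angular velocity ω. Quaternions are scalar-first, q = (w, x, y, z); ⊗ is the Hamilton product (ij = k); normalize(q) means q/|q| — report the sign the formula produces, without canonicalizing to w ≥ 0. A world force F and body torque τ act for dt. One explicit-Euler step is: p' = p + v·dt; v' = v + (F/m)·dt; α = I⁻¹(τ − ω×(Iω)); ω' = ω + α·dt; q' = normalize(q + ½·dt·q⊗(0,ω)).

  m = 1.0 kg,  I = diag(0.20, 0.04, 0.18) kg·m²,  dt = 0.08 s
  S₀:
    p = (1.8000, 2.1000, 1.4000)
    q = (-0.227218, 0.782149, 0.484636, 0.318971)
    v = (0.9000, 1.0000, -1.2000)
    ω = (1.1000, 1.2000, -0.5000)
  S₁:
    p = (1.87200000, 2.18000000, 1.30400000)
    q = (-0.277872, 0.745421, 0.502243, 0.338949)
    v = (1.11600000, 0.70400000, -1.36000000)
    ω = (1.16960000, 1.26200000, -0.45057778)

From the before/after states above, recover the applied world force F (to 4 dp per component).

v₁ − v₀ = (0.21600000, -0.29600000, -0.16000000)
F = m·Δv/dt = (2.7000, -3.7000, -2.0000)

F = (2.7000, -3.7000, -2.0000)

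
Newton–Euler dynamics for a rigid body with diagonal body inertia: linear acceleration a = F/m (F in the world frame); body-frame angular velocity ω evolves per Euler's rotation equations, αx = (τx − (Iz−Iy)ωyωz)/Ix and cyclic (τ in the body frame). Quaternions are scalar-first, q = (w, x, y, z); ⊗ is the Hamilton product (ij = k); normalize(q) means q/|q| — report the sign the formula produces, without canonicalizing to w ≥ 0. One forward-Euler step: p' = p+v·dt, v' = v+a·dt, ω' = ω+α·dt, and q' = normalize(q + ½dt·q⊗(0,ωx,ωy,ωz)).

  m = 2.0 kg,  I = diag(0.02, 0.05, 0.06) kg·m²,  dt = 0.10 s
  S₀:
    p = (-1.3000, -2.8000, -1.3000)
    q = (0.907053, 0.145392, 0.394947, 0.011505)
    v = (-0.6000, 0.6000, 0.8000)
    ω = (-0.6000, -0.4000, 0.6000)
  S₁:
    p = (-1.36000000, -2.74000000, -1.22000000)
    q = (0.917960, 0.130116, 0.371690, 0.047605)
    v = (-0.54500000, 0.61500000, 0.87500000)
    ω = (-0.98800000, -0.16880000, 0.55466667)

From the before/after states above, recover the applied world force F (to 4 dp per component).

v₁ − v₀ = (0.05500000, 0.01500000, 0.07500000)
m·(v₁−v₀)/dt = (1.1000, 0.3000, 1.5000)

F = (1.1000, 0.3000, 1.5000)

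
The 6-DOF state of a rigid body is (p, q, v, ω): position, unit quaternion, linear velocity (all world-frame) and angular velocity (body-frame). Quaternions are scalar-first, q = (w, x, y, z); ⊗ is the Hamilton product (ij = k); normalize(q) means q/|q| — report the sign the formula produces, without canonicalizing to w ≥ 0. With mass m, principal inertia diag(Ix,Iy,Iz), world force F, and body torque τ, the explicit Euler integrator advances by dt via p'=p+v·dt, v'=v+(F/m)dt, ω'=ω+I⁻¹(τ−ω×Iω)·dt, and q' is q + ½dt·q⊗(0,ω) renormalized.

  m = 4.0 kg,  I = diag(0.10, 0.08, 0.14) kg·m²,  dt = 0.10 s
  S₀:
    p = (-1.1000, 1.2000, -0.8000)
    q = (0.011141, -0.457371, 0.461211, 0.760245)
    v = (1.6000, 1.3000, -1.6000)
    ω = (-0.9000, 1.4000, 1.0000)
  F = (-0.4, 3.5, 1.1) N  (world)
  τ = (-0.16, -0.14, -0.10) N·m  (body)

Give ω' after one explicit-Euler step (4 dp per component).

ω×(Iω) gyroscopic = (0.0840, 0.0360, 0.0252)
α = I⁻¹(τ − ω×Iω) = (-2.4400, -2.2000, -0.8943)
new body rate ω' = (-1.1440, 1.1800, 0.9106)

ω' = (-1.1440, 1.1800, 0.9106)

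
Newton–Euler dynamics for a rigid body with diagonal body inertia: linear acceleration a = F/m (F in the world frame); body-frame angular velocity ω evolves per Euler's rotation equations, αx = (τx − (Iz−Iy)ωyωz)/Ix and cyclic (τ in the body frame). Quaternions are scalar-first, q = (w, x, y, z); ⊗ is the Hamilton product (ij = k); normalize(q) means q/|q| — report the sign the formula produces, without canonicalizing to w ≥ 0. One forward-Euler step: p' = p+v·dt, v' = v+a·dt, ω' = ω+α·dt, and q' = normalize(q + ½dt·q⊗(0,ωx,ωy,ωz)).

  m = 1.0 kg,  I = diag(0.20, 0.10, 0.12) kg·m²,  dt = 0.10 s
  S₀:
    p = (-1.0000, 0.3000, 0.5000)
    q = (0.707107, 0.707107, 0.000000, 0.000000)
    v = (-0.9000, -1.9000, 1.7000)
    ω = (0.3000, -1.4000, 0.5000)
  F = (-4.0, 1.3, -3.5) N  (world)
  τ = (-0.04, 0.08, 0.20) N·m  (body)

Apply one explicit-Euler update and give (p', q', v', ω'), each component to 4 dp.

gyro term ω×Iω = (-0.0140, 0.0120, 0.0420)
α = I⁻¹(τ − ω×Iω) = (-0.1300, 0.6800, 1.3167)
new body rate ω' = (0.2870, -1.3320, 0.6317)
q⊗(0,ω) = (-0.2121321, 0.2121321, -1.3435033, -0.6363963)
q' = normalize(q + ½dt·q⊗(0,ω)) = (0.6945, 0.7157, -0.0670, -0.0317)
new position p' = (-1.0900, 0.1100, 0.6700)
new velocity v' = (-1.3000, -1.7700, 1.3500)

p' = (-1.0900, 0.1100, 0.6700)
q' = (0.6945, 0.7157, -0.0670, -0.0317)
v' = (-1.3000, -1.7700, 1.3500)
ω' = (0.2870, -1.3320, 0.6317)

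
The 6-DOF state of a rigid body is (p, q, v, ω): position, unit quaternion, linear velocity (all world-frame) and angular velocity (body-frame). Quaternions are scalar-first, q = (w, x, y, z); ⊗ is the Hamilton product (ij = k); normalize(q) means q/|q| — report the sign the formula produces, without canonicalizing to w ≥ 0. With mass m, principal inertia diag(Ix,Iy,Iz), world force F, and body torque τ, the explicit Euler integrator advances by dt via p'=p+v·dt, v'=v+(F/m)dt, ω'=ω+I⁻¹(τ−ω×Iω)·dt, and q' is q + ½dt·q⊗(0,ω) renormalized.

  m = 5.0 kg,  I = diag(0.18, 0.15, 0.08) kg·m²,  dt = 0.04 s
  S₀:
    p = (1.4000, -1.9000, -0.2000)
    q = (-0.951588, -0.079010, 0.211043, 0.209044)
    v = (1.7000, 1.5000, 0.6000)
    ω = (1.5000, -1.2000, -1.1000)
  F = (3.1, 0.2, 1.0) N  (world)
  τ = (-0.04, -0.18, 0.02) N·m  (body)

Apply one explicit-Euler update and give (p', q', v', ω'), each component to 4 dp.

p' = (1.4680, -1.8400, -0.1760)
q' = (-0.9386, -0.1071, 0.2382, 0.2253)
v' = (1.7248, 1.5016, 0.6080)
ω' = (1.5116, -1.2040, -1.1170)

α = I⁻¹(τ − ω×Iω) = (0.2911, -0.1000, -0.4250)
ω' = ω + α·dt = (1.5116, -1.2040, -1.1170)
q⊗(0,ω) = (0.6017150, -1.4086765, 1.3685606, 0.8249943)
updated quaternion q' = (-0.9386, -0.1071, 0.2382, 0.2253)
p + v·dt = (1.4680, -1.8400, -0.1760)
v + (F/m)dt = (1.7248, 1.5016, 0.6080)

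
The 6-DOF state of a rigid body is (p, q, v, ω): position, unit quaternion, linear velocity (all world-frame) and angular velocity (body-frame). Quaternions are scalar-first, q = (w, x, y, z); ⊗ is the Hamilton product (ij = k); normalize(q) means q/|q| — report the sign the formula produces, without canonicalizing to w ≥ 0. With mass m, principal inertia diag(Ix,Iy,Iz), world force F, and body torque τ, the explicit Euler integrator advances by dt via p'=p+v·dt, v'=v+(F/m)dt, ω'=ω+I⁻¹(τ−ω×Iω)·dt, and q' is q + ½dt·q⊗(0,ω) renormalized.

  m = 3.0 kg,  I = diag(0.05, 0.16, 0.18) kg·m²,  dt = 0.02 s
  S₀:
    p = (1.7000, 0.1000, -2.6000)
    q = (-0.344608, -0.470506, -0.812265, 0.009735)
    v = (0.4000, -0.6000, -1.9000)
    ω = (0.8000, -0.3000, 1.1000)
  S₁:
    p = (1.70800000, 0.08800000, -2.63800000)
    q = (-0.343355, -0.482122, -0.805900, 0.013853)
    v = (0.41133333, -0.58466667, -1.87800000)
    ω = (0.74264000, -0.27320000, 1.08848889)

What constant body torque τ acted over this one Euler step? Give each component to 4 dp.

Δω = ω₁−ω₀ = (-0.05736000, 0.02680000, -0.01151111)
ω₀×(Iω₀) = (-0.0066, -0.1144, -0.0264)
applied torque τ = (-0.1500, 0.1000, -0.1300)

τ = (-0.1500, 0.1000, -0.1300)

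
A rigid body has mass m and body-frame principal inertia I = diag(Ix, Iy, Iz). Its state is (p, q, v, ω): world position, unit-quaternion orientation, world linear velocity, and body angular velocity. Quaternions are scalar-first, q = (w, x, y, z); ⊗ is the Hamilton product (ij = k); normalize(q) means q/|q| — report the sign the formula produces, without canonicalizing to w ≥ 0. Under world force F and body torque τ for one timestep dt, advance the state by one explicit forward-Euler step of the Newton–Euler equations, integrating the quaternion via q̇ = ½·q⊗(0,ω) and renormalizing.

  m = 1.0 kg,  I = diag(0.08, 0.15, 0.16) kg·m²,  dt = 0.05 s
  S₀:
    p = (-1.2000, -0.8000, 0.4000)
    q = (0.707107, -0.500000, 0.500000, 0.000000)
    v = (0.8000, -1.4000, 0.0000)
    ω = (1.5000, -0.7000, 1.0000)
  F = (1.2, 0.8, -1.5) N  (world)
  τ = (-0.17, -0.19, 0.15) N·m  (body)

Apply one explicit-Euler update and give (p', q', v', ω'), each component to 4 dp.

new position p' = (-1.1600, -0.8700, 0.4000)
v + (F/m)dt = (0.8600, -1.3600, -0.0750)
angular accel α = (-2.0375, -0.4667, 1.3969)
ω + α·dt = (1.3981, -0.7233, 1.0698)
Hamilton product q⊗(0,ω) = (1.1000000, 1.5606605, 0.0050251, 0.3071070)
q' = normalize(q + ½dt·q⊗(0,ω)) = (0.7337, -0.4604, 0.4995, 0.0077)

p' = (-1.1600, -0.8700, 0.4000)
q' = (0.7337, -0.4604, 0.4995, 0.0077)
v' = (0.8600, -1.3600, -0.0750)
ω' = (1.3981, -0.7233, 1.0698)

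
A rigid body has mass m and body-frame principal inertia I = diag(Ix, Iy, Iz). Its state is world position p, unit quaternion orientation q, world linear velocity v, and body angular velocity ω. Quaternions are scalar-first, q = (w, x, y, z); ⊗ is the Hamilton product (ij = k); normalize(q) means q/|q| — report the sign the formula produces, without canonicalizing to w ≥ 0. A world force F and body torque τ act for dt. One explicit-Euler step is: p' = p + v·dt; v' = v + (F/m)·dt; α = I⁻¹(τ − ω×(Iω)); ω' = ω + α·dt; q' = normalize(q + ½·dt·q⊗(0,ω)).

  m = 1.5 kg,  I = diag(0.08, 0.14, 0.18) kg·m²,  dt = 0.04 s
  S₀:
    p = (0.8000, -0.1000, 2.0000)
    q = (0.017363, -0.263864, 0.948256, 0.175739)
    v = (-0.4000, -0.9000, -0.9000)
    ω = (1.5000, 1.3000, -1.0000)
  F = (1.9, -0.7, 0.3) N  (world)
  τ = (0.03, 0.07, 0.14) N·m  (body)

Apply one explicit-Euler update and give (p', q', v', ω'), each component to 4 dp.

a = F/m = (1.2667, -0.4667, 0.2000)
p' = p + v·dt = (0.7840, -0.1360, 1.9640)
v + (F/m)dt = (-0.3493, -0.9187, -0.8920)
α = I⁻¹(τ − ω×Iω) = (1.0250, -0.5714, 0.1278)
ω + α·dt = (1.5410, 1.2771, -0.9949)
q⊗(0,ω) = (-0.6611978, -1.1506722, 0.0223164, -1.7827702)
updated quaternion q' = (0.0041, -0.2866, 0.9478, 0.1399)

p' = (0.7840, -0.1360, 1.9640)
q' = (0.0041, -0.2866, 0.9478, 0.1399)
v' = (-0.3493, -0.9187, -0.8920)
ω' = (1.5410, 1.2771, -0.9949)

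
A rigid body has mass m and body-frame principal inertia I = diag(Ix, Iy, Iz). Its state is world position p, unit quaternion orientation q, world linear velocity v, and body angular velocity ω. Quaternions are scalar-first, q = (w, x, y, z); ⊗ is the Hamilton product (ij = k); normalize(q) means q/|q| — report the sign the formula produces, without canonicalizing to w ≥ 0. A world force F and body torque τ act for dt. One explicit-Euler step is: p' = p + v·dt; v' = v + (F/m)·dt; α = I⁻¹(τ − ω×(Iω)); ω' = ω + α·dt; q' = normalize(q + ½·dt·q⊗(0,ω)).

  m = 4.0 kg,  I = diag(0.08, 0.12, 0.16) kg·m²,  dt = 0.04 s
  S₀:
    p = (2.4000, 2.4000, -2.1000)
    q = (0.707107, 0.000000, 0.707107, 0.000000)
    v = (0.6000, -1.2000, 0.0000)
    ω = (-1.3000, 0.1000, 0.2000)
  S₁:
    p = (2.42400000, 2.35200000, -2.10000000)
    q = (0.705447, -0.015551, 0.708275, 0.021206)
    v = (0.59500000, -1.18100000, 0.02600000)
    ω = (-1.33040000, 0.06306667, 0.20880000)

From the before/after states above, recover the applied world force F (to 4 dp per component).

v₁ − v₀ = (-0.00500000, 0.01900000, 0.02600000)
m·(v₁−v₀)/dt = (-0.5000, 1.9000, 2.6000)

F = (-0.5000, 1.9000, 2.6000)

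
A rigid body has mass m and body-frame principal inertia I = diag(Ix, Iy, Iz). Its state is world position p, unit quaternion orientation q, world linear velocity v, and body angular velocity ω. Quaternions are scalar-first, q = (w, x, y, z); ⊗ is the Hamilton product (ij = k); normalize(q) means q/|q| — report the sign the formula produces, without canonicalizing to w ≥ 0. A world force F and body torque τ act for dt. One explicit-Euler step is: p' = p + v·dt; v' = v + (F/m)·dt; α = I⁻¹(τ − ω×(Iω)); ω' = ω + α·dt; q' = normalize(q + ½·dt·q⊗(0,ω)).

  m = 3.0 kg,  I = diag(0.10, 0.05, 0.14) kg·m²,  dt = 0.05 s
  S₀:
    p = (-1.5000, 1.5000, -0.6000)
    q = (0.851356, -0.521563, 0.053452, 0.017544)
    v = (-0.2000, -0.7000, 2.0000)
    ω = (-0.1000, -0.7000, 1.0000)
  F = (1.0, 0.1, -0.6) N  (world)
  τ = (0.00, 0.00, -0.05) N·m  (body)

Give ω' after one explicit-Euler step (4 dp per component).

ω' = (-0.0685, -0.7040, 0.9834)

gyro term ω×Iω = (-0.0630, 0.0040, -0.0035)
α = I⁻¹(τ − ω×Iω) = (0.6300, -0.0800, -0.3321)
new body rate ω' = (-0.0685, -0.7040, 0.9834)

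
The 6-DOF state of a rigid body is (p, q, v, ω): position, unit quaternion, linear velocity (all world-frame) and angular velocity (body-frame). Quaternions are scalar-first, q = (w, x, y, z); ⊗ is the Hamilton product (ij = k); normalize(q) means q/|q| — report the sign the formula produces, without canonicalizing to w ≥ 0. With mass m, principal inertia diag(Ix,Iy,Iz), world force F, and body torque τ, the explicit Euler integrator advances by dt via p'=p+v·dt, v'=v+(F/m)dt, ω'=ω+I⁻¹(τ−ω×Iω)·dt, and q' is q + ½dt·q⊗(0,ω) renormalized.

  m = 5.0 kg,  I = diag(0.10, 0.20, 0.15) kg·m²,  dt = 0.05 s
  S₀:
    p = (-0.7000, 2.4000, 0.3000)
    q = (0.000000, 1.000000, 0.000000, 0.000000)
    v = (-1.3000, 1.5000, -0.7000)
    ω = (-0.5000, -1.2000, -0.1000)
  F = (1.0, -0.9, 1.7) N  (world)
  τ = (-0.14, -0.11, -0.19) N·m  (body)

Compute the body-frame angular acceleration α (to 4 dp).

α = (-1.3400, -0.5375, -1.6667)

gyro term ω×Iω = (-0.0060, -0.0025, 0.0600)
angular accel α = (-1.3400, -0.5375, -1.6667)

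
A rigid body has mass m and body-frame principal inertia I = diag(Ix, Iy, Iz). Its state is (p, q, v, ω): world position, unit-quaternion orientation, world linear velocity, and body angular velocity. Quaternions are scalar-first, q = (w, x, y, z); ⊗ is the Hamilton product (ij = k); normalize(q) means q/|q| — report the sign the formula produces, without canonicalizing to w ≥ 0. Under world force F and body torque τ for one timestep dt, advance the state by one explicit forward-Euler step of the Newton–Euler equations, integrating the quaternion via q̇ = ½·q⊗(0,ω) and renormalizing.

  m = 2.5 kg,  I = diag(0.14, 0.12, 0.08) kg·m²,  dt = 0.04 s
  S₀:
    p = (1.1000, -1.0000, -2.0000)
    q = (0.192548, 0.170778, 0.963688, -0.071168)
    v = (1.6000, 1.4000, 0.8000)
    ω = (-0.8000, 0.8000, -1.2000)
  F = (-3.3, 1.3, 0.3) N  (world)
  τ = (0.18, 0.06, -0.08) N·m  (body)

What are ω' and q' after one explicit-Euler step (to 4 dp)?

ω' = (-0.7595, 0.8008, -1.2464)
q' = (0.1781, 0.1456, 0.9715, -0.0576)

ω×(Iω) gyroscopic = (0.0384, 0.0576, 0.0128)
(τ − ω×Iω)/I = (1.0114, 0.0200, -1.1600)
new body rate ω' = (-0.7595, 0.8008, -1.2464)
q⊗(0,ω) = (-0.7197296, -1.2535296, 0.4159064, 0.6765152)
q' = normalize(q + ½dt·q⊗(0,ω)) = (0.1781, 0.1456, 0.9715, -0.0576)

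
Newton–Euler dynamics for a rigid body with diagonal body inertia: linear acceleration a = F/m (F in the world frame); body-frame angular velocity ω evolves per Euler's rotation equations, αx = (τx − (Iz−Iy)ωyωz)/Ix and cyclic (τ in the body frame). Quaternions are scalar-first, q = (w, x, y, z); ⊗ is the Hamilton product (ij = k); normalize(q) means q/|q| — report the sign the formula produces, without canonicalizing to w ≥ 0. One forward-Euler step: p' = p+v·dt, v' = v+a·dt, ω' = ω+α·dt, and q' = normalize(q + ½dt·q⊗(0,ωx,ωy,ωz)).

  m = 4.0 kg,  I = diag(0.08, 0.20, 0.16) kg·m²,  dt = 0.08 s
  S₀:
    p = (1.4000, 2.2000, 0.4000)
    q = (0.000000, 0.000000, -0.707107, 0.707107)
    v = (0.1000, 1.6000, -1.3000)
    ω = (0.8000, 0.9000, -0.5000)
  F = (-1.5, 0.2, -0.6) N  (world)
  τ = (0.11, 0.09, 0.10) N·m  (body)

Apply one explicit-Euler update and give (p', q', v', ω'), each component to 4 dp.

a = (-0.3750, 0.0500, -0.1500)
p' = p + v·dt = (1.4080, 2.3280, 0.2960)
v + (F/m)dt = (0.0700, 1.6040, -1.3120)
(τ − ω×Iω)/I = (1.1500, 0.2900, 0.0850)
ω' = ω + α·dt = (0.8920, 0.9232, -0.4932)
2q̇ = q⊗(0,ω) = (0.9899498, -0.2828428, 0.5656856, 0.5656856)
updated quaternion q' = (0.0395, -0.0113, -0.6836, 0.7287)

p' = (1.4080, 2.3280, 0.2960)
q' = (0.0395, -0.0113, -0.6836, 0.7287)
v' = (0.0700, 1.6040, -1.3120)
ω' = (0.8920, 0.9232, -0.4932)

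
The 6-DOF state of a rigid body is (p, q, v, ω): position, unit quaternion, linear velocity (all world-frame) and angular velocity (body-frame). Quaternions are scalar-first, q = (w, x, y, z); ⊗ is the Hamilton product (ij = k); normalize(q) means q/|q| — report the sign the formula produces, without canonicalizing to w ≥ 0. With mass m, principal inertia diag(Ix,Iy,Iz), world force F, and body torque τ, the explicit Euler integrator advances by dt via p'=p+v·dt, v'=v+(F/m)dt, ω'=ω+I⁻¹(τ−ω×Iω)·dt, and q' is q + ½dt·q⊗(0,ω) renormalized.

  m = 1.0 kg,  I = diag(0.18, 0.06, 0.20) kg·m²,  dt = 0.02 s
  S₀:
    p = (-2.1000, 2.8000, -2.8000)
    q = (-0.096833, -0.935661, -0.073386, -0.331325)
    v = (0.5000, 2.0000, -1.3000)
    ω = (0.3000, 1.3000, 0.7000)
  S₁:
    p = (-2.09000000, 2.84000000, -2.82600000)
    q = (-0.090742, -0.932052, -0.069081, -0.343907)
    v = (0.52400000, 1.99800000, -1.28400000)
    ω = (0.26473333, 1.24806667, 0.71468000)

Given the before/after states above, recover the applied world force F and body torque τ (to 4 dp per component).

F = (1.2000, -0.1000, 0.8000)
τ = (-0.1900, -0.1600, 0.1000)

v₁ − v₀ = (0.02400000, -0.00200000, 0.01600000)
applied force F = (1.2000, -0.1000, 0.8000)
rate change Δω = (-0.03526667, -0.05193333, 0.01468000)
applied torque τ = (-0.1900, -0.1600, 0.1000)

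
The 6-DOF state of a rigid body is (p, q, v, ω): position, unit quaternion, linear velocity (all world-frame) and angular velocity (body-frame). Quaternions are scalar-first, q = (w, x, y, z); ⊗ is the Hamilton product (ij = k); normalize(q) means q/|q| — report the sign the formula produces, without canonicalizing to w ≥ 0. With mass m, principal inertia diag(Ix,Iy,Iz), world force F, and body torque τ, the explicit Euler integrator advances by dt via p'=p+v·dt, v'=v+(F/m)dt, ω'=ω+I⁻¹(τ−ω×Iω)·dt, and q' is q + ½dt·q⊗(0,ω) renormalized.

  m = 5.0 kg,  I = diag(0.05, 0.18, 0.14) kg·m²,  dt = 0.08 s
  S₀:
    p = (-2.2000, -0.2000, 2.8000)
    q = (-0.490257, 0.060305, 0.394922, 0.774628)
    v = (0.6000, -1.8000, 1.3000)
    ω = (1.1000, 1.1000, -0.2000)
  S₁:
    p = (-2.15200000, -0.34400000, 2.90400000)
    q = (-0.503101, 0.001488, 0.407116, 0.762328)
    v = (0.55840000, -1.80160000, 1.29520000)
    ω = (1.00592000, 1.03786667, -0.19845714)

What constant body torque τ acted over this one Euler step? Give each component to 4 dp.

τ = (-0.0500, -0.1200, 0.1600)

rate change Δω = (-0.09408000, -0.06213333, 0.00154286)
gyro term ω₀×Iω₀ = (0.0088, 0.0198, 0.1573)
τ = I·(Δω/dt) + ω₀×(Iω₀) = (-0.0500, -0.1200, 0.1600)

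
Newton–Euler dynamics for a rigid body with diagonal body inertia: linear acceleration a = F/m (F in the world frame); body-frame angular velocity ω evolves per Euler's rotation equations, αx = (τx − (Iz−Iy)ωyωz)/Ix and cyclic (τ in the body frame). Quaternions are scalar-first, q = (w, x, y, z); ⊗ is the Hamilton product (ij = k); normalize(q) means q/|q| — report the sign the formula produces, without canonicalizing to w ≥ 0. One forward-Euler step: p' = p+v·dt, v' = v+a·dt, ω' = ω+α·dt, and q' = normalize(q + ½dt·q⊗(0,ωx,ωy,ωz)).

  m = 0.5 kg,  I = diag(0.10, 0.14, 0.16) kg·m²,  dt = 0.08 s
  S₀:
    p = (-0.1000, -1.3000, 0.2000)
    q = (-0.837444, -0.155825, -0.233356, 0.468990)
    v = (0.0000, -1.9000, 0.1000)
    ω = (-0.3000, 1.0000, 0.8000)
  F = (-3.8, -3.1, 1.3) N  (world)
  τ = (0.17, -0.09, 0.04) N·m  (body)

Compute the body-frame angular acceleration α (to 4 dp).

precession coupling ω×(Iω) = (0.0160, 0.0144, -0.0120)
α = I⁻¹(τ − ω×Iω) = (1.5400, -0.7457, 0.3250)

α = (1.5400, -0.7457, 0.3250)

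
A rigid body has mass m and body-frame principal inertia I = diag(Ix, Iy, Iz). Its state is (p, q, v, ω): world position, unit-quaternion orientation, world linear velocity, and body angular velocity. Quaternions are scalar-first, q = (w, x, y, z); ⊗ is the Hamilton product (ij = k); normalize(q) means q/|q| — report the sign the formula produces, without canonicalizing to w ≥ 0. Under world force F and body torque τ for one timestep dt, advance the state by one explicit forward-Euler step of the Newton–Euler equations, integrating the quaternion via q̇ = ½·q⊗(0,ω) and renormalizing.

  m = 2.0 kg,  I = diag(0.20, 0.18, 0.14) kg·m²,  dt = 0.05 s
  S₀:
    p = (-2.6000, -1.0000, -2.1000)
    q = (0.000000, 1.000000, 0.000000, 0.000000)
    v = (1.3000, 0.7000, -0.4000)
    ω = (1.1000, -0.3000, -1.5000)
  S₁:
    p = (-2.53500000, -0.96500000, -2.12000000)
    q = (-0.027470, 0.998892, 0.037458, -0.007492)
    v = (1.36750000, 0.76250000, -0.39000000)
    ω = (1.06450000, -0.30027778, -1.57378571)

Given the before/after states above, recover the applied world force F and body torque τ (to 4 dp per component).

Δω = ω₁−ω₀ = (-0.03550000, -0.00027778, -0.07378571)
gyro term ω₀×Iω₀ = (-0.0180, -0.0990, 0.0066)
applied torque τ = (-0.1600, -0.1000, -0.2000)
Δv = v₁−v₀ = (0.06750000, 0.06250000, 0.01000000)
m·(v₁−v₀)/dt = (2.7000, 2.5000, 0.4000)

F = (2.7000, 2.5000, 0.4000)
τ = (-0.1600, -0.1000, -0.2000)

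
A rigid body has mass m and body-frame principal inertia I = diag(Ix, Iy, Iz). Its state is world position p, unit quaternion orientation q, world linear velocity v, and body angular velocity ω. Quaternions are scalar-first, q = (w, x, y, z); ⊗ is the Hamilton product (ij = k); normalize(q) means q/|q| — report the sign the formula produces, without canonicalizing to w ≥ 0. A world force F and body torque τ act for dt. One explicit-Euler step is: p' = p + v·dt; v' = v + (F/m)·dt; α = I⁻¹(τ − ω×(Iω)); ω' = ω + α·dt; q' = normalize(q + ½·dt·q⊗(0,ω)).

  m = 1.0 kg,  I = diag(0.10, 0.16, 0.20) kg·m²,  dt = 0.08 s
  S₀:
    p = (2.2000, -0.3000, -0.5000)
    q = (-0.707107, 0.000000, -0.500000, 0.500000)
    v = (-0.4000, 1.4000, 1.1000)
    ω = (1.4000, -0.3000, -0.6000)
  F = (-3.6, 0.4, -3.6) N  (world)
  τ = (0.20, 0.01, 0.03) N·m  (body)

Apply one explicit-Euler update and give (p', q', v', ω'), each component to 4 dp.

p' = (2.1680, -0.1880, -0.4120)
q' = (-0.6998, -0.0216, -0.4626, 0.5439)
v' = (-0.6880, 1.4320, 0.8120)
ω' = (1.5542, -0.3370, -0.5779)

a = (-3.6000, 0.4000, -3.6000)
p + v·dt = (2.1680, -0.1880, -0.4120)
new velocity v' = (-0.6880, 1.4320, 0.8120)
gyro term ω×Iω = (0.0072, 0.0840, -0.0252)
(τ − ω×Iω)/I = (1.9280, -0.4625, 0.2760)
ω' = ω + α·dt = (1.5542, -0.3370, -0.5779)
2q̇ = q⊗(0,ω) = (0.1500000, -0.5399498, 0.9121321, 1.1242642)
q + ½dt·q⊗(0,ω), renormalized = (-0.6998, -0.0216, -0.4626, 0.5439)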